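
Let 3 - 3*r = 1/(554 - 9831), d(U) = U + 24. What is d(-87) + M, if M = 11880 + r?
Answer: 328906759/27831 ≈ 11818.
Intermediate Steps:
d(U) = 24 + U
r = 27832/27831 (r = 1 - 1/(3*(554 - 9831)) = 1 - 1/3/(-9277) = 1 - 1/3*(-1/9277) = 1 + 1/27831 = 27832/27831 ≈ 1.0000)
M = 330660112/27831 (M = 11880 + 27832/27831 = 330660112/27831 ≈ 11881.)
d(-87) + M = (24 - 87) + 330660112/27831 = -63 + 330660112/27831 = 328906759/27831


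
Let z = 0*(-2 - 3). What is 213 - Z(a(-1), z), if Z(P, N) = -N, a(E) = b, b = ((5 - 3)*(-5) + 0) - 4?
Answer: 213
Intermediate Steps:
z = 0 (z = 0*(-5) = 0)
b = -14 (b = (2*(-5) + 0) - 4 = (-10 + 0) - 4 = -10 - 4 = -14)
a(E) = -14
213 - Z(a(-1), z) = 213 - (-1)*0 = 213 - 1*0 = 213 + 0 = 213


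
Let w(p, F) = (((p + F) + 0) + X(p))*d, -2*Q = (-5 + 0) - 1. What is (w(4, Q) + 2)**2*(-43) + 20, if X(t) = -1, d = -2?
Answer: -4280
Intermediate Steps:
Q = 3 (Q = -((-5 + 0) - 1)/2 = -(-5 - 1)/2 = -1/2*(-6) = 3)
w(p, F) = 2 - 2*F - 2*p (w(p, F) = (((p + F) + 0) - 1)*(-2) = (((F + p) + 0) - 1)*(-2) = ((F + p) - 1)*(-2) = (-1 + F + p)*(-2) = 2 - 2*F - 2*p)
(w(4, Q) + 2)**2*(-43) + 20 = ((2 - 2*3 - 2*4) + 2)**2*(-43) + 20 = ((2 - 6 - 8) + 2)**2*(-43) + 20 = (-12 + 2)**2*(-43) + 20 = (-10)**2*(-43) + 20 = 100*(-43) + 20 = -4300 + 20 = -4280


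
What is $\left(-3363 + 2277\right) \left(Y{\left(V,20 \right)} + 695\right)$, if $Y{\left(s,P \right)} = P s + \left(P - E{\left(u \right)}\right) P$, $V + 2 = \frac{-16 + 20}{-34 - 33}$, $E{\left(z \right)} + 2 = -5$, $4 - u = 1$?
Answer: $- \frac{86863710}{67} \approx -1.2965 \cdot 10^{6}$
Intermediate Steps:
$u = 3$ ($u = 4 - 1 = 3$)
$E{\left(z \right)} = -7$ ($E{\left(z \right)} = -2 - 5 = -7$)
$V = - \frac{138}{67}$ ($V = -2 + \frac{-16 + 20}{-34 - 33} = -2 + \frac{4}{-67} = -2 + 4 \left(- \frac{1}{67}\right) = -2 - \frac{4}{67} = - \frac{138}{67} \approx -2.0597$)
$Y{\left(s,P \right)} = P s + P \left(7 + P\right)$ ($Y{\left(s,P \right)} = P s + \left(P - -7\right) P = P s + \left(P + 7\right) P = P s + \left(7 + P\right) P = P s + P \left(7 + P\right)$)
$\left(-3363 + 2277\right) \left(Y{\left(V,20 \right)} + 695\right) = \left(-3363 + 2277\right) \left(20 \left(7 + 20 - \frac{138}{67}\right) + 695\right) = - 1086 \left(20 \cdot \frac{1671}{67} + 695\right) = - 1086 \left(\frac{33420}{67} + 695\right) = \left(-1086\right) \frac{79985}{67} = - \frac{86863710}{67}$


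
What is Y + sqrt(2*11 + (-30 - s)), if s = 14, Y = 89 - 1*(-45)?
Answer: 134 + I*sqrt(22) ≈ 134.0 + 4.6904*I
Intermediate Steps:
Y = 134 (Y = 89 + 45 = 134)
Y + sqrt(2*11 + (-30 - s)) = 134 + sqrt(2*11 + (-30 - 1*14)) = 134 + sqrt(22 + (-30 - 14)) = 134 + sqrt(22 - 44) = 134 + sqrt(-22) = 134 + I*sqrt(22)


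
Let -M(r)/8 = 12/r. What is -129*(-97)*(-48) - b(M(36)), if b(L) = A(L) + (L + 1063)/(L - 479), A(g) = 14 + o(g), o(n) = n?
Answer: -2603744627/4335 ≈ -6.0063e+5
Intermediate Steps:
M(r) = -96/r
A(g) = 14 + g
b(L) = 14 + L + (1063 + L)/(-479 + L) (b(L) = (14 + L) + (L + 1063)/(L - 479) = (14 + L) + (1063 + L)/(-479 + L) = 14 + L + (1063 + L)/(-479 + L))
-129*(-97)*(-48) - b(M(36)) = -129*(-97)*(-48) - (-5643 + (-96/36)² - (-44544)/36)/(-479 - 96/36) = 12513*(-48) - (-5643 + (-96*1/36)² - (-44544)/36)/(-479 - 96*1/36) = -600624 - (-5643 + (-8/3)² - 464*(-8/3))/(-479 - 8/3) = -600624 - (-5643 + 64/9 + 3712/3)/(-1445/3) = -600624 - (-3)*(-39587)/(1445*9) = -600624 - 1*39587/4335 = -600624 - 39587/4335 = -2603744627/4335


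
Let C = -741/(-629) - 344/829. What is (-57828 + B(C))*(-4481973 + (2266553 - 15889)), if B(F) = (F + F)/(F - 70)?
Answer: 4658443464119587598/36102957 ≈ 1.2903e+11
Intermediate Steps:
C = 397913/521441 (C = -741*(-1/629) - 344*1/829 = 741/629 - 344/829 = 397913/521441 ≈ 0.76310)
B(F) = 2*F/(-70 + F) (B(F) = (2*F)/(-70 + F) = 2*F/(-70 + F))
(-57828 + B(C))*(-4481973 + (2266553 - 15889)) = (-57828 + 2*(397913/521441)/(-70 + 397913/521441))*(-4481973 + (2266553 - 15889)) = (-57828 + 2*(397913/521441)/(-36102957/521441))*(-4481973 + 2250664) = (-57828 + 2*(397913/521441)*(-521441/36102957))*(-2231309) = (-57828 - 795826/36102957)*(-2231309) = -2087762593222/36102957*(-2231309) = 4658443464119587598/36102957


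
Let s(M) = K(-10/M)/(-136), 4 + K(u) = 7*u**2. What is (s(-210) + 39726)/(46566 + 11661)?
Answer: 340372619/498888936 ≈ 0.68226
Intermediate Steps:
K(u) = -4 + 7*u**2
s(M) = 1/34 - 175/(34*M**2) (s(M) = (-4 + 7*(-10/M)**2)/(-136) = (-4 + 7*(100/M**2))*(-1/136) = (-4 + 700/M**2)*(-1/136) = 1/34 - 175/(34*M**2))
(s(-210) + 39726)/(46566 + 11661) = ((1/34)*(-175 + (-210)**2)/(-210)**2 + 39726)/(46566 + 11661) = ((1/34)*(1/44100)*(-175 + 44100) + 39726)/58227 = ((1/34)*(1/44100)*43925 + 39726)*(1/58227) = (251/8568 + 39726)*(1/58227) = (340372619/8568)*(1/58227) = 340372619/498888936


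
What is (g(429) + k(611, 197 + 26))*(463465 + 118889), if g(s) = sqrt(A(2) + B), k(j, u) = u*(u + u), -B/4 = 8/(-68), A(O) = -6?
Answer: 57919764132 + 582354*I*sqrt(1598)/17 ≈ 5.792e+10 + 1.3694e+6*I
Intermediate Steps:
B = 8/17 (B = -32/(-68) = -32*(-1)/68 = -4*(-2/17) = 8/17 ≈ 0.47059)
k(j, u) = 2*u**2 (k(j, u) = u*(2*u) = 2*u**2)
g(s) = I*sqrt(1598)/17 (g(s) = sqrt(-6 + 8/17) = sqrt(-94/17) = I*sqrt(1598)/17)
(g(429) + k(611, 197 + 26))*(463465 + 118889) = (I*sqrt(1598)/17 + 2*(197 + 26)**2)*(463465 + 118889) = (I*sqrt(1598)/17 + 2*223**2)*582354 = (I*sqrt(1598)/17 + 2*49729)*582354 = (I*sqrt(1598)/17 + 99458)*582354 = (99458 + I*sqrt(1598)/17)*582354 = 57919764132 + 582354*I*sqrt(1598)/17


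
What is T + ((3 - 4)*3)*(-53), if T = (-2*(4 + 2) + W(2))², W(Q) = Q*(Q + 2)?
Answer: 175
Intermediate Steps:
W(Q) = Q*(2 + Q)
T = 16 (T = (-2*(4 + 2) + 2*(2 + 2))² = (-2*6 + 2*4)² = (-12 + 8)² = (-4)² = 16)
T + ((3 - 4)*3)*(-53) = 16 + ((3 - 4)*3)*(-53) = 16 - 1*3*(-53) = 16 - 3*(-53) = 16 + 159 = 175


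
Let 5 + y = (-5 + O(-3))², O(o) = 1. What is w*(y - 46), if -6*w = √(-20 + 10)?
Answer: 35*I*√10/6 ≈ 18.447*I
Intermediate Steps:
w = -I*√10/6 (w = -√(-20 + 10)/6 = -I*√10/6 ≈ -0.52705*I)
y = 11 (y = -5 + (-5 + 1)² = -5 + (-4)² = -5 + 16 = 11)
w*(y - 46) = (-I*√10/6)*(11 - 46) = -I*√10/6*(-35) = 35*I*√10/6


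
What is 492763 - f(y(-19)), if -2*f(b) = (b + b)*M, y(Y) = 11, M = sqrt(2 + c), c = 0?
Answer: 492763 + 11*sqrt(2) ≈ 4.9278e+5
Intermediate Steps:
M = sqrt(2) (M = sqrt(2 + 0) = sqrt(2) ≈ 1.4142)
f(b) = -b*sqrt(2) (f(b) = -(b + b)*sqrt(2)/2 = -2*b*sqrt(2)/2 = -b*sqrt(2))
492763 - f(y(-19)) = 492763 - (-1)*11*sqrt(2) = 492763 - (-11)*sqrt(2) = 492763 + 11*sqrt(2)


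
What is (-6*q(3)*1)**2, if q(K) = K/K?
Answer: 36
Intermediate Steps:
q(K) = 1
(-6*q(3)*1)**2 = (-6*1*1)**2 = (-6*1)**2 = (-6)**2 = 36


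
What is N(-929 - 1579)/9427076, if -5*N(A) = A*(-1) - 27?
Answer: -2481/47135380 ≈ -5.2636e-5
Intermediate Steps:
N(A) = 27/5 + A/5 (N(A) = -(A*(-1) - 27)/5 = -(-A - 27)/5 = -(-27 - A)/5 = 27/5 + A/5)
N(-929 - 1579)/9427076 = (27/5 + (-929 - 1579)/5)/9427076 = (27/5 + (1/5)*(-2508))*(1/9427076) = (27/5 - 2508/5)*(1/9427076) = -2481/5*1/9427076 = -2481/47135380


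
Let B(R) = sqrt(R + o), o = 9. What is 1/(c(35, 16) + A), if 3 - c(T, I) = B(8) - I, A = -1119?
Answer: -1100/1209983 + sqrt(17)/1209983 ≈ -0.00090570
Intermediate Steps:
B(R) = sqrt(9 + R) (B(R) = sqrt(R + 9) = sqrt(9 + R))
c(T, I) = 3 + I - sqrt(17) (c(T, I) = 3 - (sqrt(9 + 8) - I) = 3 - (sqrt(17) - I) = 3 + (I - sqrt(17)) = 3 + I - sqrt(17))
1/(c(35, 16) + A) = 1/((3 + 16 - sqrt(17)) - 1119) = 1/((19 - sqrt(17)) - 1119) = 1/(-1100 - sqrt(17))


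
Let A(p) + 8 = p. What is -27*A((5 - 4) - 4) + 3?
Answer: 300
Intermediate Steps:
A(p) = -8 + p
-27*A((5 - 4) - 4) + 3 = -27*(-8 + ((5 - 4) - 4)) + 3 = -27*(-8 + (1 - 4)) + 3 = -27*(-8 - 3) + 3 = -27*(-11) + 3 = 297 + 3 = 300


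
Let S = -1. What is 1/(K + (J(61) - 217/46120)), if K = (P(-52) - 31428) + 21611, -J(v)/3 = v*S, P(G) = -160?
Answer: -46120/451699497 ≈ -0.00010210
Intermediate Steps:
J(v) = 3*v (J(v) = -3*v*(-1) = -(-3)*v = 3*v)
K = -9977 (K = (-160 - 31428) + 21611 = -31588 + 21611 = -9977)
1/(K + (J(61) - 217/46120)) = 1/(-9977 + (3*61 - 217/46120)) = 1/(-9977 + (183 - 217/46120)) = 1/(-9977 + 8439743/46120) = 1/(-451699497/46120) = -46120/451699497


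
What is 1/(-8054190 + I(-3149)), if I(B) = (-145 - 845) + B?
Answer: -1/8058329 ≈ -1.2410e-7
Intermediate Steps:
I(B) = -990 + B
1/(-8054190 + I(-3149)) = 1/(-8054190 + (-990 - 3149)) = 1/(-8054190 - 4139) = 1/(-8058329) = -1/8058329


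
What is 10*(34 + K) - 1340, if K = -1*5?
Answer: -1050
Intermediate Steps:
K = -5
10*(34 + K) - 1340 = 10*(34 - 5) - 1340 = 10*29 - 1340 = 290 - 1340 = -1050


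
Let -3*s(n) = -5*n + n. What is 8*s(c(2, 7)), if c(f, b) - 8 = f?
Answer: 320/3 ≈ 106.67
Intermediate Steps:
c(f, b) = 8 + f
s(n) = 4*n/3 (s(n) = -(-5*n + n)/3 = -(-4)*n/3 = 4*n/3)
8*s(c(2, 7)) = 8*(4*(8 + 2)/3) = 8*((4/3)*10) = 8*(40/3) = 320/3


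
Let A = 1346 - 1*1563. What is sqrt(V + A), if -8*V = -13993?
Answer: sqrt(24514)/4 ≈ 39.142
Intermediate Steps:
A = -217 (A = 1346 - 1563 = -217)
V = 13993/8 (V = -1/8*(-13993) = 13993/8 ≈ 1749.1)
sqrt(V + A) = sqrt(13993/8 - 217) = sqrt(12257/8) = sqrt(24514)/4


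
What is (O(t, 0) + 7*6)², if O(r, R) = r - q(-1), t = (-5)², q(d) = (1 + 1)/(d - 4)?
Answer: 113569/25 ≈ 4542.8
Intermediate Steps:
q(d) = 2/(-4 + d)
t = 25
O(r, R) = ⅖ + r (O(r, R) = r - 2/(-4 - 1) = r - 2/(-5) = r - 2*(-1)/5 = r - 1*(-⅖) = r + ⅖ = ⅖ + r)
(O(t, 0) + 7*6)² = ((⅖ + 25) + 7*6)² = (127/5 + 42)² = (337/5)² = 113569/25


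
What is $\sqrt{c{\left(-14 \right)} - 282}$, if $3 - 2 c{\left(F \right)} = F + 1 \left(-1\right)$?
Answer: $i \sqrt{273} \approx 16.523 i$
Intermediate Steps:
$c{\left(F \right)} = 2 - \frac{F}{2}$ ($c{\left(F \right)} = \frac{3}{2} - \frac{F + 1 \left(-1\right)}{2} = \frac{3}{2} - \frac{F - 1}{2} = \frac{3}{2} - \frac{-1 + F}{2} = \frac{3}{2} - \left(- \frac{1}{2} + \frac{F}{2}\right) = 2 - \frac{F}{2}$)
$\sqrt{c{\left(-14 \right)} - 282} = \sqrt{\left(2 - -7\right) - 282} = \sqrt{\left(2 + 7\right) - 282} = \sqrt{9 - 282} = \sqrt{-273} = i \sqrt{273}$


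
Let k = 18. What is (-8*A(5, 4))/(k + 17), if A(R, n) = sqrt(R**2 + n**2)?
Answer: -8*sqrt(41)/35 ≈ -1.4636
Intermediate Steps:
(-8*A(5, 4))/(k + 17) = (-8*sqrt(5**2 + 4**2))/(18 + 17) = -8*sqrt(25 + 16)/35 = -8*sqrt(41)*(1/35) = -8*sqrt(41)/35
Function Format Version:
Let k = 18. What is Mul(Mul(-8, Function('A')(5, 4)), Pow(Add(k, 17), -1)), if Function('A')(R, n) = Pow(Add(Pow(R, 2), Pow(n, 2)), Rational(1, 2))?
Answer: Mul(Rational(-8, 35), Pow(41, Rational(1, 2))) ≈ -1.4636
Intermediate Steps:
Mul(Mul(-8, Function('A')(5, 4)), Pow(Add(k, 17), -1)) = Mul(Mul(-8, Pow(Add(Pow(5, 2), Pow(4, 2)), Rational(1, 2))), Pow(Add(18, 17), -1)) = Mul(Mul(-8, Pow(Add(25, 16), Rational(1, 2))), Pow(35, -1)) = Mul(Mul(-8, Pow(41, Rational(1, 2))), Rational(1, 35)) = Mul(Rational(-8, 35), Pow(41, Rational(1, 2)))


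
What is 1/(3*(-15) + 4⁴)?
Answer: 1/211 ≈ 0.0047393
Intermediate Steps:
1/(3*(-15) + 4⁴) = 1/(-45 + 256) = 1/211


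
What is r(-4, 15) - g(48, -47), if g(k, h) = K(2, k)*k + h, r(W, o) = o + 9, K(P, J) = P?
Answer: -25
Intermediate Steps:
r(W, o) = 9 + o
g(k, h) = h + 2*k (g(k, h) = 2*k + h = h + 2*k)
r(-4, 15) - g(48, -47) = (9 + 15) - (-47 + 2*48) = 24 - (-47 + 96) = 24 - 1*49 = 24 - 49 = -25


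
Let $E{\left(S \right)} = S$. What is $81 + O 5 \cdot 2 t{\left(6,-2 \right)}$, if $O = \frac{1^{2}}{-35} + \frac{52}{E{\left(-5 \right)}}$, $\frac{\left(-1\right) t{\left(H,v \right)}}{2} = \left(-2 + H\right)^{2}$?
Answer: $\frac{23927}{7} \approx 3418.1$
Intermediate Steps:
$t{\left(H,v \right)} = - 2 \left(-2 + H\right)^{2}$
$O = - \frac{73}{7}$ ($O = \frac{1^{2}}{-35} + \frac{52}{-5} = 1 \left(- \frac{1}{35}\right) + 52 \left(- \frac{1}{5}\right) = - \frac{1}{35} - \frac{52}{5} = - \frac{73}{7} \approx -10.429$)
$81 + O 5 \cdot 2 t{\left(6,-2 \right)} = 81 - \frac{73 \cdot 5 \cdot 2 \left(- 2 \left(-2 + 6\right)^{2}\right)}{7} = 81 - \frac{73 \cdot 10 \left(- 2 \cdot 4^{2}\right)}{7} = 81 - \frac{73 \cdot 10 \left(\left(-2\right) 16\right)}{7} = 81 - \frac{73 \cdot 10 \left(-32\right)}{7} = 81 - - \frac{23360}{7} = 81 + \frac{23360}{7} = \frac{23927}{7}$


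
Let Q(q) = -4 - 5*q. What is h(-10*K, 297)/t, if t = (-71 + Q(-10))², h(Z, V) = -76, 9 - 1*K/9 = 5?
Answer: -76/625 ≈ -0.12160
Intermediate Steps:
K = 36 (K = 81 - 9*5 = 81 - 45 = 36)
t = 625 (t = (-71 + (-4 - 5*(-10)))² = (-71 + (-4 + 50))² = (-71 + 46)² = (-25)² = 625)
h(-10*K, 297)/t = -76/625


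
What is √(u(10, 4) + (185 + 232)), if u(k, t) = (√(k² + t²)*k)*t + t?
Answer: √(421 + 80*√29) ≈ 29.186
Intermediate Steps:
u(k, t) = t + k*t*√(k² + t²) (u(k, t) = (k*√(k² + t²))*t + t = k*t*√(k² + t²) + t = t + k*t*√(k² + t²))
√(u(10, 4) + (185 + 232)) = √(4*(1 + 10*√(10² + 4²)) + (185 + 232)) = √(4*(1 + 10*√(100 + 16)) + 417) = √(4*(1 + 10*√116) + 417) = √(4*(1 + 10*(2*√29)) + 417) = √(4*(1 + 20*√29) + 417) = √((4 + 80*√29) + 417) = √(421 + 80*√29)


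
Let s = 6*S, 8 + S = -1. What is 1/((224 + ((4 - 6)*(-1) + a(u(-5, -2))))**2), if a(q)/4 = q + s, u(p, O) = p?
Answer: 1/100 ≈ 0.010000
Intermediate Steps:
S = -9 (S = -8 - 1 = -9)
s = -54 (s = 6*(-9) = -54)
a(q) = -216 + 4*q (a(q) = 4*(q - 54) = 4*(-54 + q) = -216 + 4*q)
1/((224 + ((4 - 6)*(-1) + a(u(-5, -2))))**2) = 1/((224 + ((4 - 6)*(-1) + (-216 + 4*(-5))))**2) = 1/((224 + (-2*(-1) + (-216 - 20)))**2) = 1/((224 + (2 - 236))**2) = 1/((224 - 234)**2) = 1/((-10)**2) = 1/100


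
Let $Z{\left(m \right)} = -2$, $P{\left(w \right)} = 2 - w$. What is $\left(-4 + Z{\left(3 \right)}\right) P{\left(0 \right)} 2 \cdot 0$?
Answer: $0$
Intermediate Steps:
$\left(-4 + Z{\left(3 \right)}\right) P{\left(0 \right)} 2 \cdot 0 = \left(-4 - 2\right) \left(2 - 0\right) 2 \cdot 0 = - 6 \left(2 + 0\right) 2 \cdot 0 = - 6 \cdot 2 \cdot 2 \cdot 0 = - 6 \cdot 4 \cdot 0 = \left(-6\right) 0 = 0$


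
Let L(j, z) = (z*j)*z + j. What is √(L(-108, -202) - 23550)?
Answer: I*√4430490 ≈ 2104.9*I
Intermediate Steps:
L(j, z) = j + j*z² (L(j, z) = (j*z)*z + j = j*z² + j = j + j*z²)
√(L(-108, -202) - 23550) = √(-108*(1 + (-202)²) - 23550) = √(-108*(1 + 40804) - 23550) = √(-108*40805 - 23550) = √(-4406940 - 23550) = √(-4430490) = I*√4430490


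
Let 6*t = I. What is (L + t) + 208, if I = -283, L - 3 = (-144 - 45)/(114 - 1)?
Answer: 109945/678 ≈ 162.16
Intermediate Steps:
L = 150/113 (L = 3 + (-144 - 45)/(114 - 1) = 3 - 189/113 = 150/113 ≈ 1.3274)
t = -283/6 (t = (⅙)*(-283) = -283/6 ≈ -47.167)
(L + t) + 208 = (150/113 - 283/6) + 208 = -31079/678 + 208 = 109945/678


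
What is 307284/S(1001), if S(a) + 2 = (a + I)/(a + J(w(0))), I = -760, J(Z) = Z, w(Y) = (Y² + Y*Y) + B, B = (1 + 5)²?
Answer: -106217836/611 ≈ -1.7384e+5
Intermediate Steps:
B = 36 (B = 6² = 36)
w(Y) = 36 + 2*Y² (w(Y) = (Y² + Y*Y) + 36 = (Y² + Y²) + 36 = 2*Y² + 36 = 36 + 2*Y²)
S(a) = -2 + (-760 + a)/(36 + a) (S(a) = -2 + (a - 760)/(a + (36 + 2*0²)) = -2 + (-760 + a)/(a + (36 + 2*0)) = -2 + (-760 + a)/(a + (36 + 0)) = -2 + (-760 + a)/(a + 36) = -2 + (-760 + a)/(36 + a))
307284/S(1001) = 307284/(((-832 - 1*1001)/(36 + 1001))) = 307284/(((-832 - 1001)/1037)) = 307284/(((1/1037)*(-1833))) = 307284/(-1833/1037) = 307284*(-1037/1833) = -106217836/611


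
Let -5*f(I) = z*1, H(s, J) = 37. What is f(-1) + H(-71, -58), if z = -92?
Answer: 277/5 ≈ 55.400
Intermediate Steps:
f(I) = 92/5 (f(I) = -(-92)/5 = -1/5*(-92) = 92/5)
f(-1) + H(-71, -58) = 92/5 + 37 = 277/5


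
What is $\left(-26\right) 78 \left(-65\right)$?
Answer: $131820$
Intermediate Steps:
$\left(-26\right) 78 \left(-65\right) = \left(-2028\right) \left(-65\right) = 131820$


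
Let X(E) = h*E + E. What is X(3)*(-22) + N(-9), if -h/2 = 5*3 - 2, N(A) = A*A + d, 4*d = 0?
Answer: 1731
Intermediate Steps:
d = 0 (d = (¼)*0 = 0)
N(A) = A² (N(A) = A*A + 0 = A² + 0 = A²)
h = -26 (h = -2*(5*3 - 2) = -2*(15 - 2) = -2*13 = -26)
X(E) = -25*E (X(E) = -26*E + E = -25*E)
X(3)*(-22) + N(-9) = -25*3*(-22) + (-9)² = -75*(-22) + 81 = 1650 + 81 = 1731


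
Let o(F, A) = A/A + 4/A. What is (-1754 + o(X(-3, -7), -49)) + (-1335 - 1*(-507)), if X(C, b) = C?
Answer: -126473/49 ≈ -2581.1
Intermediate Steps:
o(F, A) = 1 + 4/A
(-1754 + o(X(-3, -7), -49)) + (-1335 - 1*(-507)) = (-1754 + (4 - 49)/(-49)) + (-1335 - 1*(-507)) = (-1754 - 1/49*(-45)) + (-1335 + 507) = (-1754 + 45/49) - 828 = -85901/49 - 828 = -126473/49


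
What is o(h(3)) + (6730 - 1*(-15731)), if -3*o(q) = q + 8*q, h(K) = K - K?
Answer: 22461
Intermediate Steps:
h(K) = 0
o(q) = -3*q (o(q) = -(q + 8*q)/3 = -3*q)
o(h(3)) + (6730 - 1*(-15731)) = -3*0 + (6730 - 1*(-15731)) = 0 + (6730 + 15731) = 0 + 22461 = 22461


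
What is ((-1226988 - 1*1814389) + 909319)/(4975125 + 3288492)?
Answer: -710686/2754539 ≈ -0.25801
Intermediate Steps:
((-1226988 - 1*1814389) + 909319)/(4975125 + 3288492) = ((-1226988 - 1814389) + 909319)/8263617 = (-3041377 + 909319)*(1/8263617) = -2132058*1/8263617 = -710686/2754539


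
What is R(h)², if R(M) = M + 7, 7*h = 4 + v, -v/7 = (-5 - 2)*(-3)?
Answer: 8836/49 ≈ 180.33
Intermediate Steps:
v = -147 (v = -7*(-5 - 2)*(-3) = -(-49)*(-3) = -7*21 = -147)
h = -143/7 (h = (4 - 147)/7 = (⅐)*(-143) = -143/7 ≈ -20.429)
R(M) = 7 + M
R(h)² = (7 - 143/7)² = (-94/7)² = 8836/49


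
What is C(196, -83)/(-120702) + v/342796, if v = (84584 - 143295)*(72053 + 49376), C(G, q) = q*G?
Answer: -430252648362005/20688081396 ≈ -20797.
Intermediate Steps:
C(G, q) = G*q
v = -7129218019 (v = -58711*121429 = -7129218019)
C(196, -83)/(-120702) + v/342796 = (196*(-83))/(-120702) - 7129218019/342796 = -16268*(-1/120702) - 7129218019*1/342796 = 8134/60351 - 7129218019/342796 = -430252648362005/20688081396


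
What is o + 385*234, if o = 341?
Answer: 90431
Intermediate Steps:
o + 385*234 = 341 + 385*234 = 341 + 90090 = 90431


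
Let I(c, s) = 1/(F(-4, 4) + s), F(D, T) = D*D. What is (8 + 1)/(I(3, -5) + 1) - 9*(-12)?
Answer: 465/4 ≈ 116.25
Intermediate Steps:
F(D, T) = D**2
I(c, s) = 1/(16 + s) (I(c, s) = 1/((-4)**2 + s) = 1/(16 + s))
(8 + 1)/(I(3, -5) + 1) - 9*(-12) = (8 + 1)/(1/(16 - 5) + 1) - 9*(-12) = 9/(1/11 + 1) + 108 = 9/(12/11) + 108 = 9*(11/12) + 108 = 33/4 + 108 = 465/4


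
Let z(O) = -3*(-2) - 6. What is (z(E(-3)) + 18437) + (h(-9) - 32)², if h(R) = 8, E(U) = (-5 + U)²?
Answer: 19013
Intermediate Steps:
z(O) = 0 (z(O) = 6 - 6 = 0)
(z(E(-3)) + 18437) + (h(-9) - 32)² = (0 + 18437) + (8 - 32)² = 18437 + (-24)² = 18437 + 576 = 19013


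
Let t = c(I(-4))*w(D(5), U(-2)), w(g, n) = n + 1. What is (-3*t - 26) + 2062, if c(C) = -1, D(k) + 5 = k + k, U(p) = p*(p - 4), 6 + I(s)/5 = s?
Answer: 2075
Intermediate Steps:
I(s) = -30 + 5*s
U(p) = p*(-4 + p)
D(k) = -5 + 2*k (D(k) = -5 + (k + k) = -5 + 2*k)
w(g, n) = 1 + n
t = -13 (t = -(1 - 2*(-4 - 2)) = -(1 - 2*(-6)) = -(1 + 12) = -1*13 = -13)
(-3*t - 26) + 2062 = (-3*(-13) - 26) + 2062 = (39 - 26) + 2062 = 13 + 2062 = 2075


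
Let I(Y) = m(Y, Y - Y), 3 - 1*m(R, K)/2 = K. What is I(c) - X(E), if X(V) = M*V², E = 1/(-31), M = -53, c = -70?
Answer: 5819/961 ≈ 6.0552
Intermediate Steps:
m(R, K) = 6 - 2*K
I(Y) = 6 (I(Y) = 6 - 2*(Y - Y) = 6 - 2*0 = 6 + 0 = 6)
E = -1/31 ≈ -0.032258
X(V) = -53*V²
I(c) - X(E) = 6 - (-53)*(-1/31)² = 6 - (-53)/961 = 6 - 1*(-53/961) = 6 + 53/961 = 5819/961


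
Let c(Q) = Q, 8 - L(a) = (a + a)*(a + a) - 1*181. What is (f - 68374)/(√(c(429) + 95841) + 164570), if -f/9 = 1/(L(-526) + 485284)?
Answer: -233009442757315/560830545193451 + 2831736559*√96270/1121661090386902 ≈ -0.41469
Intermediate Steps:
L(a) = 189 - 4*a² (L(a) = 8 - ((a + a)*(a + a) - 1*181) = 8 - ((2*a)*(2*a) - 181) = 8 - (4*a² - 181) = 8 - (-181 + 4*a²) = 8 + (181 - 4*a²) = 189 - 4*a²)
f = 3/207077 (f = -9/((189 - 4*(-526)²) + 485284) = -9/((189 - 4*276676) + 485284) = -9/((189 - 1106704) + 485284) = -9/(-1106515 + 485284) = -9/(-621231) = -9*(-1/621231) = 3/207077 ≈ 1.4487e-5)
(f - 68374)/(√(c(429) + 95841) + 164570) = (3/207077 - 68374)/(√(429 + 95841) + 164570) = -14158682795/(207077*(√96270 + 164570)) = -14158682795/(207077*(164570 + √96270))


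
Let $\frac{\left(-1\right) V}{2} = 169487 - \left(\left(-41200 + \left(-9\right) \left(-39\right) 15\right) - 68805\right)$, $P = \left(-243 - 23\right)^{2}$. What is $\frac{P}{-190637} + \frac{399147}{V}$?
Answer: $- \frac{38299532621}{34851875066} \approx -1.0989$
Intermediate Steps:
$P = 70756$ ($P = \left(-266\right)^{2} = 70756$)
$V = -548454$ ($V = - 2 \left(169487 - \left(\left(-41200 + \left(-9\right) \left(-39\right) 15\right) - 68805\right)\right) = - 2 \left(169487 - \left(\left(-41200 + 351 \cdot 15\right) - 68805\right)\right) = - 2 \left(169487 - \left(\left(-41200 + 5265\right) - 68805\right)\right) = - 2 \left(169487 - \left(-35935 - 68805\right)\right) = - 2 \left(169487 - -104740\right) = - 2 \left(169487 + 104740\right) = \left(-2\right) 274227 = -548454$)
$\frac{P}{-190637} + \frac{399147}{V} = \frac{70756}{-190637} + \frac{399147}{-548454} = 70756 \left(- \frac{1}{190637}\right) + 399147 \left(- \frac{1}{548454}\right) = - \frac{70756}{190637} - \frac{133049}{182818} = - \frac{38299532621}{34851875066}$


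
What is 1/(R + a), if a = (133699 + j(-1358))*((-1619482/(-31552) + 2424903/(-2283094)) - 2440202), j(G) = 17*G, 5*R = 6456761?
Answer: -90045227360/24304216494775497264073 ≈ -3.7049e-12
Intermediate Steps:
R = 6456761/5 (R = (⅕)*6456761 = 6456761/5 ≈ 1.2914e+6)
a = -4860866554975589620053/18009045472 (a = (133699 + 17*(-1358))*((-1619482/(-31552) + 2424903/(-2283094)) - 2440202) = (133699 - 23086)*((-1619482*(-1/31552) + 2424903*(-1/2283094)) - 2440202) = 110613*((809741/15776 - 2424903/2283094) - 2440202) = 110613*(905229774463/18009045472 - 2440202) = 110613*(-43944803549090881/18009045472) = -4860866554975589620053/18009045472 ≈ -2.6991e+11)
1/(R + a) = 1/(6456761/5 - 4860866554975589620053/18009045472) = 1/(-24304216494775497264073/90045227360) = -90045227360/24304216494775497264073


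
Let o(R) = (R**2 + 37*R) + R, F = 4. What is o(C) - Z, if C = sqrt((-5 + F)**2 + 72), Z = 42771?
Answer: -42698 + 38*sqrt(73) ≈ -42373.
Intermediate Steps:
C = sqrt(73) (C = sqrt((-5 + 4)**2 + 72) = sqrt((-1)**2 + 72) = sqrt(1 + 72) = sqrt(73) ≈ 8.5440)
o(R) = R**2 + 38*R
o(C) - Z = sqrt(73)*(38 + sqrt(73)) - 1*42771 = sqrt(73)*(38 + sqrt(73)) - 42771 = -42771 + sqrt(73)*(38 + sqrt(73))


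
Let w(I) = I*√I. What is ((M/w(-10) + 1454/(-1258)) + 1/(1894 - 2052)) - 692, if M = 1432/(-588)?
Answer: -68887839/99382 - 179*I*√10/7350 ≈ -693.16 - 0.077013*I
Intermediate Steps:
w(I) = I^(3/2)
M = -358/147 (M = 1432*(-1/588) = -358/147 ≈ -2.4354)
((M/w(-10) + 1454/(-1258)) + 1/(1894 - 2052)) - 692 = ((-358*I*√10/100/147 + 1454/(-1258)) + 1/(1894 - 2052)) - 692 = ((-358*I*√10/100/147 + 1454*(-1/1258)) + 1/(-158)) - 692 = ((-179*I*√10/7350 - 727/629) - 1/158) - 692 = ((-727/629 - 179*I*√10/7350) - 1/158) - 692 = (-115495/99382 - 179*I*√10/7350) - 692 = -68887839/99382 - 179*I*√10/7350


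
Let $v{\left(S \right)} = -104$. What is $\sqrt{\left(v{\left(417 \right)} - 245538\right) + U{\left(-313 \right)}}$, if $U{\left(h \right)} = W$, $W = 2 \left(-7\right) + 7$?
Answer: $i \sqrt{245649} \approx 495.63 i$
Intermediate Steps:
$W = -7$ ($W = -14 + 7 = -7$)
$U{\left(h \right)} = -7$
$\sqrt{\left(v{\left(417 \right)} - 245538\right) + U{\left(-313 \right)}} = \sqrt{\left(-104 - 245538\right) - 7} = \sqrt{-245642 - 7} = \sqrt{-245649} = i \sqrt{245649}$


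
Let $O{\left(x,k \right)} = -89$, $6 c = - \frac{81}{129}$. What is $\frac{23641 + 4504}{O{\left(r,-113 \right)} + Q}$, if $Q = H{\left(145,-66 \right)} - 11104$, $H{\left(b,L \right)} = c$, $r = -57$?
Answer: $- \frac{2420470}{962607} \approx -2.5145$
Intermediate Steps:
$c = - \frac{9}{86}$ ($c = \frac{\left(-81\right) \frac{1}{129}}{6} = \frac{1}{6} \left(- \frac{27}{43}\right) = - \frac{9}{86} \approx -0.10465$)
$H{\left(b,L \right)} = - \frac{9}{86}$
$Q = - \frac{954953}{86}$ ($Q = - \frac{9}{86} - 11104 = - \frac{954953}{86} \approx -11104.0$)
$\frac{23641 + 4504}{O{\left(r,-113 \right)} + Q} = \frac{23641 + 4504}{-89 - \frac{954953}{86}} = \frac{28145}{- \frac{962607}{86}} = 28145 \left(- \frac{86}{962607}\right) = - \frac{2420470}{962607}$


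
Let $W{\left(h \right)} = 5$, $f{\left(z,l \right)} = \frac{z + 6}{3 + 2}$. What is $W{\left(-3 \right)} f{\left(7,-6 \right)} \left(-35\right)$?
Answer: $-455$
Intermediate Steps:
$f{\left(z,l \right)} = \frac{6}{5} + \frac{z}{5}$ ($f{\left(z,l \right)} = \frac{6 + z}{5} = \left(6 + z\right) \frac{1}{5} = \frac{6}{5} + \frac{z}{5}$)
$W{\left(-3 \right)} f{\left(7,-6 \right)} \left(-35\right) = 5 \left(\frac{6}{5} + \frac{1}{5} \cdot 7\right) \left(-35\right) = 5 \left(\frac{6}{5} + \frac{7}{5}\right) \left(-35\right) = 5 \cdot \frac{13}{5} \left(-35\right) = 13 \left(-35\right) = -455$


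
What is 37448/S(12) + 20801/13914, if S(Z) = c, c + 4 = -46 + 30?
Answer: -130158863/69570 ≈ -1870.9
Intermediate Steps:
c = -20 (c = -4 + (-46 + 30) = -4 - 16 = -20)
S(Z) = -20
37448/S(12) + 20801/13914 = 37448/(-20) + 20801/13914 = 37448*(-1/20) + 20801*(1/13914) = -9362/5 + 20801/13914 = -130158863/69570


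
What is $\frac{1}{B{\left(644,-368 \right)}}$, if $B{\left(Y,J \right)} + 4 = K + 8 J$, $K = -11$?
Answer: $- \frac{1}{2959} \approx -0.00033795$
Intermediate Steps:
$B{\left(Y,J \right)} = -15 + 8 J$ ($B{\left(Y,J \right)} = -4 + \left(-11 + 8 J\right) = -15 + 8 J$)
$\frac{1}{B{\left(644,-368 \right)}} = \frac{1}{-15 + 8 \left(-368\right)} = \frac{1}{-15 - 2944} = \frac{1}{-2959} = - \frac{1}{2959}$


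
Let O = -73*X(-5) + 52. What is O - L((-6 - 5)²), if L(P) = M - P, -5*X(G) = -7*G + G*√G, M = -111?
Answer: 795 - 73*I*√5 ≈ 795.0 - 163.23*I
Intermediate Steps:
X(G) = -G^(3/2)/5 + 7*G/5 (X(G) = -(-7*G + G*√G)/5 = -(-7*G + G^(3/2))/5 = -(G^(3/2) - 7*G)/5 = -G^(3/2)/5 + 7*G/5)
O = 563 - 73*I*√5 (O = -73*(-(-1)*I*√5 + (7/5)*(-5)) + 52 = -73*(-(-1)*I*√5 - 7) + 52 = -73*(I*√5 - 7) + 52 = -73*(-7 + I*√5) + 52 = (511 - 73*I*√5) + 52 = 563 - 73*I*√5 ≈ 563.0 - 163.23*I)
L(P) = -111 - P
O - L((-6 - 5)²) = (563 - 73*I*√5) - (-111 - (-6 - 5)²) = (563 - 73*I*√5) - (-111 - 1*(-11)²) = (563 - 73*I*√5) - (-111 - 1*121) = (563 - 73*I*√5) - (-111 - 121) = (563 - 73*I*√5) - 1*(-232) = (563 - 73*I*√5) + 232 = 795 - 73*I*√5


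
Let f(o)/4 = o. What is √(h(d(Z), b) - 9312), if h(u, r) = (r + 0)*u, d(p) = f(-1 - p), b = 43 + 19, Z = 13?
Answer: 4*I*√799 ≈ 113.07*I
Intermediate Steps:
b = 62
f(o) = 4*o
d(p) = -4 - 4*p (d(p) = 4*(-1 - p) = -4 - 4*p)
h(u, r) = r*u
√(h(d(Z), b) - 9312) = √(62*(-4 - 4*13) - 9312) = √(62*(-4 - 52) - 9312) = √(62*(-56) - 9312) = √(-3472 - 9312) = √(-12784) = 4*I*√799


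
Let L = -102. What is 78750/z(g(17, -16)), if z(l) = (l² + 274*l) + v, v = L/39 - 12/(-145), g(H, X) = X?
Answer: -74221875/3893027 ≈ -19.065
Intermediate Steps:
v = -4774/1885 (v = -102/39 - 12/(-145) = -102*1/39 - 12*(-1/145) = -34/13 + 12/145 = -4774/1885 ≈ -2.5326)
z(l) = -4774/1885 + l² + 274*l (z(l) = (l² + 274*l) - 4774/1885 = -4774/1885 + l² + 274*l)
78750/z(g(17, -16)) = 78750/(-4774/1885 + (-16)² + 274*(-16)) = 78750/(-4774/1885 + 256 - 4384) = 78750/(-7786054/1885) = 78750*(-1885/7786054) = -74221875/3893027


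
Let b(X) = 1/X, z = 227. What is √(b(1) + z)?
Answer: 2*√57 ≈ 15.100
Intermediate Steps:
√(b(1) + z) = √(1/1 + 227) = √(1 + 227) = √228 = 2*√57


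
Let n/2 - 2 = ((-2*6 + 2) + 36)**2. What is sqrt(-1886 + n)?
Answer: I*sqrt(530) ≈ 23.022*I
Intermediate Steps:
n = 1356 (n = 4 + 2*((-2*6 + 2) + 36)**2 = 4 + 2*((-12 + 2) + 36)**2 = 4 + 2*(-10 + 36)**2 = 4 + 2*26**2 = 4 + 2*676 = 4 + 1352 = 1356)
sqrt(-1886 + n) = sqrt(-1886 + 1356) = sqrt(-530) = I*sqrt(530)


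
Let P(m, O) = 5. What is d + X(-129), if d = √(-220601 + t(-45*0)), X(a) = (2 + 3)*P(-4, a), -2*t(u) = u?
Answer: 25 + I*√220601 ≈ 25.0 + 469.68*I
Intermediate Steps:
t(u) = -u/2
X(a) = 25 (X(a) = (2 + 3)*5 = 5*5 = 25)
d = I*√220601 (d = √(-220601 - (-45)*0/2) = √(-220601 - ½*0) = √(-220601 + 0) = √(-220601) = I*√220601 ≈ 469.68*I)
d + X(-129) = I*√220601 + 25 = 25 + I*√220601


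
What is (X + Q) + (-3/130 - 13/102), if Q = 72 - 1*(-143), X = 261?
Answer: 1577441/3315 ≈ 475.85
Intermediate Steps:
Q = 215 (Q = 72 + 143 = 215)
(X + Q) + (-3/130 - 13/102) = (261 + 215) + (-3/130 - 13/102) = 476 + (-3*1/130 - 13*1/102) = 476 + (-3/130 - 13/102) = 476 - 499/3315 = 1577441/3315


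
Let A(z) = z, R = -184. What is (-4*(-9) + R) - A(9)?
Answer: -157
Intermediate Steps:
(-4*(-9) + R) - A(9) = (-4*(-9) - 184) - 1*9 = (36 - 184) - 9 = -148 - 9 = -157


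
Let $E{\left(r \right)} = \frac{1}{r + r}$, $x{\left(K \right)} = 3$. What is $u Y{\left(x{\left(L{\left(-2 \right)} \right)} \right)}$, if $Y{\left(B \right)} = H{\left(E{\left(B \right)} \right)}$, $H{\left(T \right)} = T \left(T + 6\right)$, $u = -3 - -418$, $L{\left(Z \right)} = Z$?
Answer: $\frac{15355}{36} \approx 426.53$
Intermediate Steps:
$u = 415$ ($u = -3 + 418 = 415$)
$E{\left(r \right)} = \frac{1}{2 r}$
$H{\left(T \right)} = T \left(6 + T\right)$
$Y{\left(B \right)} = \frac{6 + \frac{1}{2 B}}{2 B}$ ($Y{\left(B \right)} = \frac{1}{2 B} \left(6 + \frac{1}{2 B}\right) = \frac{6 + \frac{1}{2 B}}{2 B}$)
$u Y{\left(x{\left(L{\left(-2 \right)} \right)} \right)} = 415 \frac{1 + 12 \cdot 3}{4 \cdot 9} = 415 \cdot \frac{1}{4} \cdot \frac{1}{9} \left(1 + 36\right) = 415 \cdot \frac{1}{4} \cdot \frac{1}{9} \cdot 37 = 415 \cdot \frac{37}{36} = \frac{15355}{36}$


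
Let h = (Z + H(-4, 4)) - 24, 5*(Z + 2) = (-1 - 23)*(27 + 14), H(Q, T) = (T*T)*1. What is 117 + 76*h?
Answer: -77999/5 ≈ -15600.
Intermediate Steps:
H(Q, T) = T**2 (H(Q, T) = T**2*1 = T**2)
Z = -994/5 (Z = -2 + ((-1 - 23)*(27 + 14))/5 = -2 + (-24*41)/5 = -2 + (1/5)*(-984) = -2 - 984/5 = -994/5 ≈ -198.80)
h = -1034/5 (h = (-994/5 + 4**2) - 24 = (-994/5 + 16) - 24 = -914/5 - 24 = -1034/5 ≈ -206.80)
117 + 76*h = 117 + 76*(-1034/5) = 117 - 78584/5 = -77999/5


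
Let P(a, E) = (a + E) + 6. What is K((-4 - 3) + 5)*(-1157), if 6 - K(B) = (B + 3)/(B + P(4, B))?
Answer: -40495/6 ≈ -6749.2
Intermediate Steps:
P(a, E) = 6 + E + a (P(a, E) = (E + a) + 6 = 6 + E + a)
K(B) = 6 - (3 + B)/(10 + 2*B) (K(B) = 6 - (B + 3)/(B + (6 + B + 4)) = 6 - (3 + B)/(B + (10 + B)) = 6 - (3 + B)/(10 + 2*B))
K((-4 - 3) + 5)*(-1157) = ((57 + 11*((-4 - 3) + 5))/(2*(5 + ((-4 - 3) + 5))))*(-1157) = ((57 + 11*(-7 + 5))/(2*(5 + (-7 + 5))))*(-1157) = ((57 + 11*(-2))/(2*(5 - 2)))*(-1157) = ((½)*(57 - 22)/3)*(-1157) = ((½)*(⅓)*35)*(-1157) = (35/6)*(-1157) = -40495/6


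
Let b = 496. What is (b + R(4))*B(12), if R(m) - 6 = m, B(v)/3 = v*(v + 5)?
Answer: 309672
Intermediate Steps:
B(v) = 3*v*(5 + v) (B(v) = 3*(v*(v + 5)) = 3*(v*(5 + v)) = 3*v*(5 + v))
R(m) = 6 + m
(b + R(4))*B(12) = (496 + (6 + 4))*(3*12*(5 + 12)) = (496 + 10)*(3*12*17) = 506*612 = 309672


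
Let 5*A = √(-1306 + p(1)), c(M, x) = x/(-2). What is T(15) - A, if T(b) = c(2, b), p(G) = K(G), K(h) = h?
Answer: -15/2 - 3*I*√145/5 ≈ -7.5 - 7.225*I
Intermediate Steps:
c(M, x) = -x/2 (c(M, x) = x*(-½) = -x/2)
p(G) = G
T(b) = -b/2
A = 3*I*√145/5 (A = √(-1306 + 1)/5 = √(-1305)/5 = (3*I*√145)/5 = 3*I*√145/5 ≈ 7.225*I)
T(15) - A = -½*15 - 3*I*√145/5 = -15/2 - 3*I*√145/5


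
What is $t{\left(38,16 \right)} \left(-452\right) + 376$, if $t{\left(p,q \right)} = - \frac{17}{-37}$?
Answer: $\frac{6228}{37} \approx 168.32$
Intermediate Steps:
$t{\left(p,q \right)} = \frac{17}{37}$ ($t{\left(p,q \right)} = \left(-17\right) \left(- \frac{1}{37}\right) = \frac{17}{37}$)
$t{\left(38,16 \right)} \left(-452\right) + 376 = \frac{17}{37} \left(-452\right) + 376 = - \frac{7684}{37} + 376 = \frac{6228}{37}$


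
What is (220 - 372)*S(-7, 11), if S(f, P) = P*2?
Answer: -3344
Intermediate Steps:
S(f, P) = 2*P
(220 - 372)*S(-7, 11) = (220 - 372)*(2*11) = -152*22 = -3344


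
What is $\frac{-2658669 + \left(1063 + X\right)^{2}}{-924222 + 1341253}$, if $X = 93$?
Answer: $- \frac{1322333}{417031} \approx -3.1708$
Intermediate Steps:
$\frac{-2658669 + \left(1063 + X\right)^{2}}{-924222 + 1341253} = \frac{-2658669 + \left(1063 + 93\right)^{2}}{-924222 + 1341253} = \frac{-2658669 + 1156^{2}}{417031} = \left(-2658669 + 1336336\right) \frac{1}{417031} = \left(-1322333\right) \frac{1}{417031} = - \frac{1322333}{417031}$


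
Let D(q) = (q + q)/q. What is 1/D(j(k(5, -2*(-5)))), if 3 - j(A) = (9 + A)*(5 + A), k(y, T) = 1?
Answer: ½ ≈ 0.50000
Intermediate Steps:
j(A) = 3 - (5 + A)*(9 + A) (j(A) = 3 - (9 + A)*(5 + A) = 3 - (5 + A)*(9 + A))
D(q) = 2 (D(q) = (2*q)/q = 2)
1/D(j(k(5, -2*(-5)))) = 1/2 = ½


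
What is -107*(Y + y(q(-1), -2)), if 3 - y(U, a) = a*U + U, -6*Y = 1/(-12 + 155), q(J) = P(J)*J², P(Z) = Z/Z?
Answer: -367117/858 ≈ -427.88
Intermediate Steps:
P(Z) = 1
q(J) = J² (q(J) = 1*J² = J²)
Y = -1/858 (Y = -1/(6*(-12 + 155)) = -⅙/143 = -⅙*1/143 = -1/858 ≈ -0.0011655)
y(U, a) = 3 - U - U*a (y(U, a) = 3 - (a*U + U) = 3 - (U*a + U) = 3 - (U + U*a) = 3 + (-U - U*a) = 3 - U - U*a)
-107*(Y + y(q(-1), -2)) = -107*(-1/858 + (3 - 1*(-1)² - 1*(-1)²*(-2))) = -107*(-1/858 + (3 - 1*1 - 1*1*(-2))) = -107*(-1/858 + (3 - 1 + 2)) = -107*(-1/858 + 4) = -107*3431/858 = -367117/858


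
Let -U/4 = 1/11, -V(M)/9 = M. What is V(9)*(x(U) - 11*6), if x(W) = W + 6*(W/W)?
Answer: 53784/11 ≈ 4889.5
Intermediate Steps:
V(M) = -9*M
U = -4/11 ≈ -0.36364
x(W) = 6 + W (x(W) = W + 6*1 = W + 6 = 6 + W)
V(9)*(x(U) - 11*6) = (-9*9)*((6 - 4/11) - 11*6) = -81*(62/11 - 66) = -81*(-664/11) = 53784/11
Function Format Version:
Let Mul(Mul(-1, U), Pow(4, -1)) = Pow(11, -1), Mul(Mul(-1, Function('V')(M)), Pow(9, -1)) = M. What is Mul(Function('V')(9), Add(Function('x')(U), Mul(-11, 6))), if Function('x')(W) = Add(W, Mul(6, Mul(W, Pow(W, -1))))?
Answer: Rational(53784, 11) ≈ 4889.5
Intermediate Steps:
Function('V')(M) = Mul(-9, M)
U = Rational(-4, 11) (U = Mul(-4, Pow(11, -1)) = Mul(-4, Rational(1, 11)) = Rational(-4, 11) ≈ -0.36364)
Function('x')(W) = Add(6, W) (Function('x')(W) = Add(W, Mul(6, 1)) = Add(W, 6) = Add(6, W))
Mul(Function('V')(9), Add(Function('x')(U), Mul(-11, 6))) = Mul(Mul(-9, 9), Add(Add(6, Rational(-4, 11)), Mul(-11, 6))) = Mul(-81, Add(Rational(62, 11), -66)) = Mul(-81, Rational(-664, 11)) = Rational(53784, 11)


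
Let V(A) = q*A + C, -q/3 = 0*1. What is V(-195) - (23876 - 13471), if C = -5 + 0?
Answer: -10410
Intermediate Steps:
q = 0 (q = -0 = -3*0 = 0)
C = -5
V(A) = -5 (V(A) = 0*A - 5 = 0 - 5 = -5)
V(-195) - (23876 - 13471) = -5 - (23876 - 13471) = -5 - 1*10405 = -5 - 10405 = -10410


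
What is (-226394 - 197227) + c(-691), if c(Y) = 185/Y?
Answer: -292722296/691 ≈ -4.2362e+5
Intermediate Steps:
(-226394 - 197227) + c(-691) = (-226394 - 197227) + 185/(-691) = -423621 + 185*(-1/691) = -423621 - 185/691 = -292722296/691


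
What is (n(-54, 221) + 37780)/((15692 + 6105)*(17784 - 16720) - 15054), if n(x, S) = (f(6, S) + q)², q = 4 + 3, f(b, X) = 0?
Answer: 37829/23176954 ≈ 0.0016322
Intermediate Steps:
q = 7
n(x, S) = 49 (n(x, S) = (0 + 7)² = 7² = 49)
(n(-54, 221) + 37780)/((15692 + 6105)*(17784 - 16720) - 15054) = (49 + 37780)/((15692 + 6105)*(17784 - 16720) - 15054) = 37829/(21797*1064 - 15054) = 37829/(23192008 - 15054) = 37829/23176954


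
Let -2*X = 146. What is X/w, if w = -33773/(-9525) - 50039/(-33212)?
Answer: -23093133900/1598290351 ≈ -14.449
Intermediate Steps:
X = -73 (X = -½*146 = -73)
w = 1598290351/316344300 (w = -33773*(-1/9525) - 50039*(-1/33212) = 33773/9525 + 50039/33212 = 1598290351/316344300 ≈ 5.0524)
X/w = -73/1598290351/316344300 = -73*316344300/1598290351 = -23093133900/1598290351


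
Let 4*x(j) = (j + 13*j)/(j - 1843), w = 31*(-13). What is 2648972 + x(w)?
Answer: 11899185045/4492 ≈ 2.6490e+6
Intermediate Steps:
w = -403
x(j) = 7*j/(2*(-1843 + j)) (x(j) = ((j + 13*j)/(j - 1843))/4 = ((14*j)/(-1843 + j))/4 = (14*j/(-1843 + j))/4 = 7*j/(2*(-1843 + j)))
2648972 + x(w) = 2648972 + (7/2)*(-403)/(-1843 - 403) = 2648972 + (7/2)*(-403)/(-2246) = 2648972 + (7/2)*(-403)*(-1/2246) = 2648972 + 2821/4492 = 11899185045/4492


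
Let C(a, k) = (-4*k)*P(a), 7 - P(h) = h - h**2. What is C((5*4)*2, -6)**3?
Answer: 53191313459712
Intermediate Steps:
P(h) = 7 + h**2 - h (P(h) = 7 - (h - h**2) = 7 + (h**2 - h) = 7 + h**2 - h)
C(a, k) = -4*k*(7 + a**2 - a) (C(a, k) = (-4*k)*(7 + a**2 - a) = -4*k*(7 + a**2 - a))
C((5*4)*2, -6)**3 = (4*(-6)*(-7 + (5*4)*2 - ((5*4)*2)**2))**3 = (4*(-6)*(-7 + 20*2 - (20*2)**2))**3 = (4*(-6)*(-7 + 40 - 1*40**2))**3 = (4*(-6)*(-7 + 40 - 1*1600))**3 = (4*(-6)*(-7 + 40 - 1600))**3 = (4*(-6)*(-1567))**3 = 37608**3 = 53191313459712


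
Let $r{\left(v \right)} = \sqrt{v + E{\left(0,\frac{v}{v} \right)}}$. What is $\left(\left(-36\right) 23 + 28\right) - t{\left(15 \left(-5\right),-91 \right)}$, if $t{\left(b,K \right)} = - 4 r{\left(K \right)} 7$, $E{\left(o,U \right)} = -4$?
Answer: $-800 + 28 i \sqrt{95} \approx -800.0 + 272.91 i$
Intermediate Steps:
$r{\left(v \right)} = \sqrt{-4 + v}$ ($r{\left(v \right)} = \sqrt{v - 4} = \sqrt{-4 + v}$)
$t{\left(b,K \right)} = - 28 \sqrt{-4 + K}$ ($t{\left(b,K \right)} = - 4 \sqrt{-4 + K} 7 = - 28 \sqrt{-4 + K}$)
$\left(\left(-36\right) 23 + 28\right) - t{\left(15 \left(-5\right),-91 \right)} = \left(\left(-36\right) 23 + 28\right) - - 28 \sqrt{-4 - 91} = \left(-828 + 28\right) - - 28 \sqrt{-95} = -800 - - 28 i \sqrt{95} = -800 + 28 i \sqrt{95}$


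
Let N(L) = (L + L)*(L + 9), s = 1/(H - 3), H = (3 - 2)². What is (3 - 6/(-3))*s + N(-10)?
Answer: 35/2 ≈ 17.500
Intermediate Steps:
H = 1 (H = 1² = 1)
s = -½ (s = 1/(1 - 3) = 1/(-2) = -½ ≈ -0.50000)
N(L) = 2*L*(9 + L) (N(L) = (2*L)*(9 + L) = 2*L*(9 + L))
(3 - 6/(-3))*s + N(-10) = (3 - 6/(-3))*(-½) + 2*(-10)*(9 - 10) = (3 - 6*(-⅓))*(-½) + 2*(-10)*(-1) = (3 + 2)*(-½) + 20 = 5*(-½) + 20 = -5/2 + 20 = 35/2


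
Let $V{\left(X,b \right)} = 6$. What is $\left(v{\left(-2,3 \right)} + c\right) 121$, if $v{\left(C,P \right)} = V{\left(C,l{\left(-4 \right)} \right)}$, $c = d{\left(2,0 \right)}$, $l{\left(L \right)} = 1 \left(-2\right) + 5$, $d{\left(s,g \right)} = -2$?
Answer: $484$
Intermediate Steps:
$l{\left(L \right)} = 3$ ($l{\left(L \right)} = -2 + 5 = 3$)
$c = -2$
$v{\left(C,P \right)} = 6$
$\left(v{\left(-2,3 \right)} + c\right) 121 = \left(6 - 2\right) 121 = 4 \cdot 121 = 484$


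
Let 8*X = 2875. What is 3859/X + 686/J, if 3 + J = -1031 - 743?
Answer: 52887294/5108875 ≈ 10.352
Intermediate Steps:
X = 2875/8 (X = (⅛)*2875 = 2875/8 ≈ 359.38)
J = -1777 (J = -3 + (-1031 - 743) = -3 - 1774 = -1777)
3859/X + 686/J = 3859/(2875/8) + 686/(-1777) = 3859*(8/2875) + 686*(-1/1777) = 30872/2875 - 686/1777 = 52887294/5108875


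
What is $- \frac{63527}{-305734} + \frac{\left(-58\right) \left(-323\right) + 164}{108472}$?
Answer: $\frac{243628113}{637761124} \approx 0.38201$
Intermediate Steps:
$- \frac{63527}{-305734} + \frac{\left(-58\right) \left(-323\right) + 164}{108472} = \left(-63527\right) \left(- \frac{1}{305734}\right) + \left(18734 + 164\right) \frac{1}{108472} = \frac{63527}{305734} + 18898 \cdot \frac{1}{108472} = \frac{63527}{305734} + \frac{9449}{54236} = \frac{243628113}{637761124}$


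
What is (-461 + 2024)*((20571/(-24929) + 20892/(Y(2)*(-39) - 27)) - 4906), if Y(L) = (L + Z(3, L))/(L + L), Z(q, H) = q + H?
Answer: -25366469890857/3165983 ≈ -8.0122e+6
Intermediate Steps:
Z(q, H) = H + q
Y(L) = (3 + 2*L)/(2*L) (Y(L) = (L + (L + 3))/(L + L) = (L + (3 + L))/((2*L)) = (3 + 2*L)*(1/(2*L)) = (3 + 2*L)/(2*L))
(-461 + 2024)*((20571/(-24929) + 20892/(Y(2)*(-39) - 27)) - 4906) = (-461 + 2024)*((20571/(-24929) + 20892/(((3/2 + 2)/2)*(-39) - 27)) - 4906) = 1563*((20571*(-1/24929) + 20892/(((1/2)*(7/2))*(-39) - 27)) - 4906) = 1563*((-20571/24929 + 20892/((7/4)*(-39) - 27)) - 4906) = 1563*((-20571/24929 + 20892/(-273/4 - 27)) - 4906) = 1563*((-20571/24929 + 20892/(-381/4)) - 4906) = 1563*((-20571/24929 + 20892*(-4/381)) - 4906) = 1563*((-20571/24929 - 27856/127) - 4906) = 1563*(-697034741/3165983 - 4906) = 1563*(-16229347339/3165983) = -25366469890857/3165983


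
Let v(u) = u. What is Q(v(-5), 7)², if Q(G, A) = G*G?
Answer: 625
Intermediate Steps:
Q(G, A) = G²
Q(v(-5), 7)² = ((-5)²)² = 25² = 625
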